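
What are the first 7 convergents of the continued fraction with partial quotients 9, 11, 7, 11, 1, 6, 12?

9/1, 100/11, 709/78, 7899/869, 8608/947, 59547/6551, 723172/79559

Using the convergent recurrence p_i = a_i*p_{i-1} + p_{i-2}, q_i = a_i*q_{i-1} + q_{i-2} with p_{-2}=0, p_{-1}=1, q_{-2}=1, q_{-1}=0:
  i=0: a_0=9, p_0 = 9*1 + 0 = 9, q_0 = 9*0 + 1 = 1.
  i=1: a_1=11, p_1 = 11*9 + 1 = 100, q_1 = 11*1 + 0 = 11.
  i=2: a_2=7, p_2 = 7*100 + 9 = 709, q_2 = 7*11 + 1 = 78.
  i=3: a_3=11, p_3 = 11*709 + 100 = 7899, q_3 = 11*78 + 11 = 869.
  i=4: a_4=1, p_4 = 1*7899 + 709 = 8608, q_4 = 1*869 + 78 = 947.
  i=5: a_5=6, p_5 = 6*8608 + 7899 = 59547, q_5 = 6*947 + 869 = 6551.
  i=6: a_6=12, p_6 = 12*59547 + 8608 = 723172, q_6 = 12*6551 + 947 = 79559.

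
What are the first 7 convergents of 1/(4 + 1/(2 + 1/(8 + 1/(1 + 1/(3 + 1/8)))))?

Using the convergent recurrence p_i = a_i*p_{i-1} + p_{i-2}, q_i = a_i*q_{i-1} + q_{i-2} with p_{-2}=0, p_{-1}=1, q_{-2}=1, q_{-1}=0:
  i=0: a_0=0, p_0 = 0*1 + 0 = 0, q_0 = 0*0 + 1 = 1.
  i=1: a_1=4, p_1 = 4*0 + 1 = 1, q_1 = 4*1 + 0 = 4.
  i=2: a_2=2, p_2 = 2*1 + 0 = 2, q_2 = 2*4 + 1 = 9.
  i=3: a_3=8, p_3 = 8*2 + 1 = 17, q_3 = 8*9 + 4 = 76.
  i=4: a_4=1, p_4 = 1*17 + 2 = 19, q_4 = 1*76 + 9 = 85.
  i=5: a_5=3, p_5 = 3*19 + 17 = 74, q_5 = 3*85 + 76 = 331.
  i=6: a_6=8, p_6 = 8*74 + 19 = 611, q_6 = 8*331 + 85 = 2733.

0/1, 1/4, 2/9, 17/76, 19/85, 74/331, 611/2733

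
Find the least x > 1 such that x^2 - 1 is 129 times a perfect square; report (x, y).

(x, y) = (16855, 1484)

First expand sqrt(129) as a continued fraction. With x_i = (sqrt(129) + m_i)/d_i and (m_0, d_0) = (0, 1): a_0 = floor(sqrt(129)) = 11, since 11^2 = 121 <= 129 < 144 = 12^2.
Iterate m_{i+1} = d_i*a_i - m_i, d_{i+1} = (129 - m_{i+1}^2)/d_i, a_{i+1} = floor((a_0 + m_{i+1})/d_{i+1}):
  m_1 = 1*11 - 0 = 11, d_1 = (129 - 11^2)/1 = 8/1 = 8, a_1 = floor((11 + 11)/8) = 2.
  m_2 = 8*2 - 11 = 5, d_2 = (129 - 5^2)/8 = 104/8 = 13, a_2 = floor((11 + 5)/13) = 1.
  m_3 = 13*1 - 5 = 8, d_3 = (129 - 8^2)/13 = 65/13 = 5, a_3 = floor((11 + 8)/5) = 3.
  m_4 = 5*3 - 8 = 7, d_4 = (129 - 7^2)/5 = 80/5 = 16, a_4 = floor((11 + 7)/16) = 1.
  m_5 = 16*1 - 7 = 9, d_5 = (129 - 9^2)/16 = 48/16 = 3, a_5 = floor((11 + 9)/3) = 6.
  m_6 = 3*6 - 9 = 9, d_6 = (129 - 9^2)/3 = 48/3 = 16, a_6 = floor((11 + 9)/16) = 1.
  m_7 = 16*1 - 9 = 7, d_7 = (129 - 7^2)/16 = 80/16 = 5, a_7 = floor((11 + 7)/5) = 3.
  m_8 = 5*3 - 7 = 8, d_8 = (129 - 8^2)/5 = 65/5 = 13, a_8 = floor((11 + 8)/13) = 1.
  m_9 = 13*1 - 8 = 5, d_9 = (129 - 5^2)/13 = 104/13 = 8, a_9 = floor((11 + 5)/8) = 2.
  m_10 = 8*2 - 5 = 11, d_10 = (129 - 11^2)/8 = 8/8 = 1, a_10 = floor((11 + 11)/1) = 22.
  m_11 = 1*22 - 11 = 11, d_11 = (129 - 11^2)/1 = 8/1 = 8: (m_11, d_11) = (m_1, d_1) = (11, 8), so from here the quotients repeat a_1, ..., a_10; the period length is 10.
So sqrt(129) = [11; (2, 1, 3, 1, 6, 1, 3, 1, 2, 22)] with period length k = 10.
k is even, so the fundamental solution of x^2 - 129y^2 = 1 is (p_{k-1}, q_{k-1}) = (p_9, q_9); compute convergents through index 9.
Convergents (p_i = a_i*p_{i-1} + p_{i-2}, q_i = a_i*q_{i-1} + q_{i-2} with p_{-2}=0, p_{-1}=1, q_{-2}=1, q_{-1}=0):
  i=0: a_0=11, p_0 = 11*1 + 0 = 11, q_0 = 11*0 + 1 = 1.
  i=1: a_1=2, p_1 = 2*11 + 1 = 23, q_1 = 2*1 + 0 = 2.
  i=2: a_2=1, p_2 = 1*23 + 11 = 34, q_2 = 1*2 + 1 = 3.
  i=3: a_3=3, p_3 = 3*34 + 23 = 125, q_3 = 3*3 + 2 = 11.
  i=4: a_4=1, p_4 = 1*125 + 34 = 159, q_4 = 1*11 + 3 = 14.
  i=5: a_5=6, p_5 = 6*159 + 125 = 1079, q_5 = 6*14 + 11 = 95.
  i=6: a_6=1, p_6 = 1*1079 + 159 = 1238, q_6 = 1*95 + 14 = 109.
  i=7: a_7=3, p_7 = 3*1238 + 1079 = 4793, q_7 = 3*109 + 95 = 422.
  i=8: a_8=1, p_8 = 1*4793 + 1238 = 6031, q_8 = 1*422 + 109 = 531.
  i=9: a_9=2, p_9 = 2*6031 + 4793 = 16855, q_9 = 2*531 + 422 = 1484.
Check: 16855^2 - 129*1484^2 = 284091025 - 284091024 = 1, so (x, y) = (16855, 1484) solves the equation, and by the theorem it is the least positive solution.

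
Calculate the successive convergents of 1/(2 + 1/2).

0/1, 1/2, 2/5

Using the convergent recurrence p_i = a_i*p_{i-1} + p_{i-2}, q_i = a_i*q_{i-1} + q_{i-2} with p_{-2}=0, p_{-1}=1, q_{-2}=1, q_{-1}=0:
  i=0: a_0=0, p_0 = 0*1 + 0 = 0, q_0 = 0*0 + 1 = 1.
  i=1: a_1=2, p_1 = 2*0 + 1 = 1, q_1 = 2*1 + 0 = 2.
  i=2: a_2=2, p_2 = 2*1 + 0 = 2, q_2 = 2*2 + 1 = 5.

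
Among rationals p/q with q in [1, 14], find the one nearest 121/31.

Expand x = 121/31 as a continued fraction with the Euclidean algorithm:
  121 = 3*31 + 28, so a_0 = 3.
  31 = 1*28 + 3, so a_1 = 1.
  28 = 9*3 + 1, so a_2 = 9.
  3 = 3*1 + 0, so a_3 = 3.
so x = [3; 1, 9, 3].
Convergents (p_i = a_i*p_{i-1} + p_{i-2}, q_i = a_i*q_{i-1} + q_{i-2} with p_{-2}=0, p_{-1}=1, q_{-2}=1, q_{-1}=0), until the denominator exceeds 14:
  i=0: a_0=3, p_0 = 3*1 + 0 = 3, q_0 = 3*0 + 1 = 1.
  i=1: a_1=1, p_1 = 1*3 + 1 = 4, q_1 = 1*1 + 0 = 1.
  i=2: a_2=9, p_2 = 9*4 + 3 = 39, q_2 = 9*1 + 1 = 10.
  i=3: a_3=3, p_3 = 3*39 + 4 = 121, q_3 = 3*10 + 1 = 31.
q_3 = 31 > 14, so the last convergent with denominator <= 14 is p_2/q_2 = 39/10.
The closest fraction with denominator <= 14 is either p_2/q_2 or the intermediate fraction (k*p_2 + p_1)/(k*q_2 + q_1) with the largest k >= 1 whose denominator stays <= 14; these approach x as k grows, and every other convergent or intermediate fraction in range is farther away.
Largest k: floor((14 - q_1)/q_2) = floor((14 - 1)/10) = 1.
That gives (1*39 + 4)/(1*10 + 1) = 43/11.
Compare the errors: |x - 39/10| = |121*10 - 39*31|/(31*10) = 1/310, and |x - 43/11| = |121*11 - 43*31|/(31*11) = 2/341.
Cross-multiplying, 1*341 = 341 < 620 = 2*310, so 1/310 is smaller: the convergent 39/10 is closer to x than 43/11.

39/10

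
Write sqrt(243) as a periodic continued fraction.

[15; (1, 1, 2, 3, 15, 3, 2, 1, 1, 30)]

Write x_i = (sqrt(243) + m_i)/d_i with (m_0, d_0) = (0, 1). a_0 = floor(sqrt(243)) = 15, since 15^2 = 225 <= 243 < 256 = 16^2.
Iterate m_{i+1} = d_i*a_i - m_i, d_{i+1} = (243 - m_{i+1}^2)/d_i, a_{i+1} = floor((a_0 + m_{i+1})/d_{i+1}):
  m_1 = 1*15 - 0 = 15, d_1 = (243 - 15^2)/1 = 18/1 = 18, a_1 = floor((15 + 15)/18) = 1.
  m_2 = 18*1 - 15 = 3, d_2 = (243 - 3^2)/18 = 234/18 = 13, a_2 = floor((15 + 3)/13) = 1.
  m_3 = 13*1 - 3 = 10, d_3 = (243 - 10^2)/13 = 143/13 = 11, a_3 = floor((15 + 10)/11) = 2.
  m_4 = 11*2 - 10 = 12, d_4 = (243 - 12^2)/11 = 99/11 = 9, a_4 = floor((15 + 12)/9) = 3.
  m_5 = 9*3 - 12 = 15, d_5 = (243 - 15^2)/9 = 18/9 = 2, a_5 = floor((15 + 15)/2) = 15.
  m_6 = 2*15 - 15 = 15, d_6 = (243 - 15^2)/2 = 18/2 = 9, a_6 = floor((15 + 15)/9) = 3.
  m_7 = 9*3 - 15 = 12, d_7 = (243 - 12^2)/9 = 99/9 = 11, a_7 = floor((15 + 12)/11) = 2.
  m_8 = 11*2 - 12 = 10, d_8 = (243 - 10^2)/11 = 143/11 = 13, a_8 = floor((15 + 10)/13) = 1.
  m_9 = 13*1 - 10 = 3, d_9 = (243 - 3^2)/13 = 234/13 = 18, a_9 = floor((15 + 3)/18) = 1.
  m_10 = 18*1 - 3 = 15, d_10 = (243 - 15^2)/18 = 18/18 = 1, a_10 = floor((15 + 15)/1) = 30.
  m_11 = 1*30 - 15 = 15, d_11 = (243 - 15^2)/1 = 18/1 = 18: (m_11, d_11) = (m_1, d_1) = (15, 18), so from here the quotients repeat a_1, ..., a_10; the period length is 10.
Hence the expansion of sqrt(243) is a_0 = 15 followed by the repeating block 1, 1, 2, 3, 15, 3, 2, 1, 1, 30 (period 10).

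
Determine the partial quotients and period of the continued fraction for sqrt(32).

Write x_i = (sqrt(32) + m_i)/d_i with (m_0, d_0) = (0, 1). a_0 = floor(sqrt(32)) = 5, since 5^2 = 25 <= 32 < 36 = 6^2.
Iterate m_{i+1} = d_i*a_i - m_i, d_{i+1} = (32 - m_{i+1}^2)/d_i, a_{i+1} = floor((a_0 + m_{i+1})/d_{i+1}):
  m_1 = 1*5 - 0 = 5, d_1 = (32 - 5^2)/1 = 7/1 = 7, a_1 = floor((5 + 5)/7) = 1.
  m_2 = 7*1 - 5 = 2, d_2 = (32 - 2^2)/7 = 28/7 = 4, a_2 = floor((5 + 2)/4) = 1.
  m_3 = 4*1 - 2 = 2, d_3 = (32 - 2^2)/4 = 28/4 = 7, a_3 = floor((5 + 2)/7) = 1.
  m_4 = 7*1 - 2 = 5, d_4 = (32 - 5^2)/7 = 7/7 = 1, a_4 = floor((5 + 5)/1) = 10.
  m_5 = 1*10 - 5 = 5, d_5 = (32 - 5^2)/1 = 7/1 = 7: (m_5, d_5) = (m_1, d_1) = (5, 7), so from here the quotients repeat a_1, ..., a_4; the period length is 4.
Hence the expansion of sqrt(32) is a_0 = 5 followed by the repeating block 1, 1, 1, 10 (period 4).

[5; (1, 1, 1, 10)]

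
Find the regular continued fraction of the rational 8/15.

Run the Euclidean algorithm on 8 and 15; the successive quotients are the partial quotients a_0, a_1, ... (each step inverts the fractional part left over by the previous one):
  8 = 0*15 + 8, so a_0 = 0.
  15 = 1*8 + 7, so a_1 = 1.
  8 = 1*7 + 1, so a_2 = 1.
  7 = 7*1 + 0, so a_3 = 7.
The remainder reaches 0 after 4 divisions, so the expansion has 4 partial quotients, read off in order.

[0; 1, 1, 7]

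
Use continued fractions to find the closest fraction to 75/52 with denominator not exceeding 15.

Expand x = 75/52 as a continued fraction with the Euclidean algorithm:
  75 = 1*52 + 23, so a_0 = 1.
  52 = 2*23 + 6, so a_1 = 2.
  23 = 3*6 + 5, so a_2 = 3.
  6 = 1*5 + 1, so a_3 = 1.
  5 = 5*1 + 0, so a_4 = 5.
so x = [1; 2, 3, 1, 5].
Convergents (p_i = a_i*p_{i-1} + p_{i-2}, q_i = a_i*q_{i-1} + q_{i-2} with p_{-2}=0, p_{-1}=1, q_{-2}=1, q_{-1}=0), until the denominator exceeds 15:
  i=0: a_0=1, p_0 = 1*1 + 0 = 1, q_0 = 1*0 + 1 = 1.
  i=1: a_1=2, p_1 = 2*1 + 1 = 3, q_1 = 2*1 + 0 = 2.
  i=2: a_2=3, p_2 = 3*3 + 1 = 10, q_2 = 3*2 + 1 = 7.
  i=3: a_3=1, p_3 = 1*10 + 3 = 13, q_3 = 1*7 + 2 = 9.
  i=4: a_4=5, p_4 = 5*13 + 10 = 75, q_4 = 5*9 + 7 = 52.
q_4 = 52 > 15, so the last convergent with denominator <= 15 is p_3/q_3 = 13/9.
The closest fraction with denominator <= 15 is either p_3/q_3 or the intermediate fraction (k*p_3 + p_2)/(k*q_3 + q_2) with the largest k >= 1 whose denominator stays <= 15; these approach x as k grows, and every other convergent or intermediate fraction in range is farther away.
Largest k: floor((15 - q_2)/q_3) = floor((15 - 7)/9) = 0.
Since k = 0, no intermediate fraction beyond p_3/q_3 has denominator <= 15, so the convergent 13/9 is the closest (its error is |75*9 - 13*52|/(52*9) = 1/468).

13/9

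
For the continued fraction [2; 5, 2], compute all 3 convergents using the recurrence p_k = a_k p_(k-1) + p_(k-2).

Using the convergent recurrence p_i = a_i*p_{i-1} + p_{i-2}, q_i = a_i*q_{i-1} + q_{i-2} with p_{-2}=0, p_{-1}=1, q_{-2}=1, q_{-1}=0:
  i=0: a_0=2, p_0 = 2*1 + 0 = 2, q_0 = 2*0 + 1 = 1.
  i=1: a_1=5, p_1 = 5*2 + 1 = 11, q_1 = 5*1 + 0 = 5.
  i=2: a_2=2, p_2 = 2*11 + 2 = 24, q_2 = 2*5 + 1 = 11.

2/1, 11/5, 24/11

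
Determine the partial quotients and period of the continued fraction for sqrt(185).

[13; (1, 1, 1, 1, 26)]

Write x_i = (sqrt(185) + m_i)/d_i with (m_0, d_0) = (0, 1). a_0 = floor(sqrt(185)) = 13, since 13^2 = 169 <= 185 < 196 = 14^2.
Iterate m_{i+1} = d_i*a_i - m_i, d_{i+1} = (185 - m_{i+1}^2)/d_i, a_{i+1} = floor((a_0 + m_{i+1})/d_{i+1}):
  m_1 = 1*13 - 0 = 13, d_1 = (185 - 13^2)/1 = 16/1 = 16, a_1 = floor((13 + 13)/16) = 1.
  m_2 = 16*1 - 13 = 3, d_2 = (185 - 3^2)/16 = 176/16 = 11, a_2 = floor((13 + 3)/11) = 1.
  m_3 = 11*1 - 3 = 8, d_3 = (185 - 8^2)/11 = 121/11 = 11, a_3 = floor((13 + 8)/11) = 1.
  m_4 = 11*1 - 8 = 3, d_4 = (185 - 3^2)/11 = 176/11 = 16, a_4 = floor((13 + 3)/16) = 1.
  m_5 = 16*1 - 3 = 13, d_5 = (185 - 13^2)/16 = 16/16 = 1, a_5 = floor((13 + 13)/1) = 26.
  m_6 = 1*26 - 13 = 13, d_6 = (185 - 13^2)/1 = 16/1 = 16: (m_6, d_6) = (m_1, d_1) = (13, 16), so from here the quotients repeat a_1, ..., a_5; the period length is 5.
Hence the expansion of sqrt(185) is a_0 = 13 followed by the repeating block 1, 1, 1, 1, 26 (period 5).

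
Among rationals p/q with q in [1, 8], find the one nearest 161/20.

Expand x = 161/20 as a continued fraction with the Euclidean algorithm:
  161 = 8*20 + 1, so a_0 = 8.
  20 = 20*1 + 0, so a_1 = 20.
so x = [8; 20].
Convergents (p_i = a_i*p_{i-1} + p_{i-2}, q_i = a_i*q_{i-1} + q_{i-2} with p_{-2}=0, p_{-1}=1, q_{-2}=1, q_{-1}=0), until the denominator exceeds 8:
  i=0: a_0=8, p_0 = 8*1 + 0 = 8, q_0 = 8*0 + 1 = 1.
  i=1: a_1=20, p_1 = 20*8 + 1 = 161, q_1 = 20*1 + 0 = 20.
q_1 = 20 > 8, so the last convergent with denominator <= 8 is p_0/q_0 = 8/1.
The closest fraction with denominator <= 8 is either p_0/q_0 or the intermediate fraction (k*p_0 + p_{-1})/(k*q_0 + q_{-1}) with the largest k >= 1 whose denominator stays <= 8; these approach x as k grows, and every other convergent or intermediate fraction in range is farther away.
Largest k: floor((8 - q_{-1})/q_0) = floor((8 - 0)/1) = 8 (using the seeds p_{-1} = 1, q_{-1} = 0).
That gives (8*8 + 1)/(8*1 + 0) = 65/8.
Compare the errors: |x - 8/1| = |161*1 - 8*20|/(20*1) = 1/20, and |x - 65/8| = |161*8 - 65*20|/(20*8) = 12/160.
Cross-multiplying, 1*160 = 160 < 240 = 12*20, so 1/20 is smaller: the convergent 8/1 is closer to x than 65/8.

8/1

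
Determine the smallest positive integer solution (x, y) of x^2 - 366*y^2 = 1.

(x, y) = (907925, 47458)

First expand sqrt(366) as a continued fraction. With x_i = (sqrt(366) + m_i)/d_i and (m_0, d_0) = (0, 1): a_0 = floor(sqrt(366)) = 19, since 19^2 = 361 <= 366 < 400 = 20^2.
Iterate m_{i+1} = d_i*a_i - m_i, d_{i+1} = (366 - m_{i+1}^2)/d_i, a_{i+1} = floor((a_0 + m_{i+1})/d_{i+1}):
  m_1 = 1*19 - 0 = 19, d_1 = (366 - 19^2)/1 = 5/1 = 5, a_1 = floor((19 + 19)/5) = 7.
  m_2 = 5*7 - 19 = 16, d_2 = (366 - 16^2)/5 = 110/5 = 22, a_2 = floor((19 + 16)/22) = 1.
  m_3 = 22*1 - 16 = 6, d_3 = (366 - 6^2)/22 = 330/22 = 15, a_3 = floor((19 + 6)/15) = 1.
  m_4 = 15*1 - 6 = 9, d_4 = (366 - 9^2)/15 = 285/15 = 19, a_4 = floor((19 + 9)/19) = 1.
  m_5 = 19*1 - 9 = 10, d_5 = (366 - 10^2)/19 = 266/19 = 14, a_5 = floor((19 + 10)/14) = 2.
  m_6 = 14*2 - 10 = 18, d_6 = (366 - 18^2)/14 = 42/14 = 3, a_6 = floor((19 + 18)/3) = 12.
  m_7 = 3*12 - 18 = 18, d_7 = (366 - 18^2)/3 = 42/3 = 14, a_7 = floor((19 + 18)/14) = 2.
  m_8 = 14*2 - 18 = 10, d_8 = (366 - 10^2)/14 = 266/14 = 19, a_8 = floor((19 + 10)/19) = 1.
  m_9 = 19*1 - 10 = 9, d_9 = (366 - 9^2)/19 = 285/19 = 15, a_9 = floor((19 + 9)/15) = 1.
  m_10 = 15*1 - 9 = 6, d_10 = (366 - 6^2)/15 = 330/15 = 22, a_10 = floor((19 + 6)/22) = 1.
  m_11 = 22*1 - 6 = 16, d_11 = (366 - 16^2)/22 = 110/22 = 5, a_11 = floor((19 + 16)/5) = 7.
  m_12 = 5*7 - 16 = 19, d_12 = (366 - 19^2)/5 = 5/5 = 1, a_12 = floor((19 + 19)/1) = 38.
  m_13 = 1*38 - 19 = 19, d_13 = (366 - 19^2)/1 = 5/1 = 5: (m_13, d_13) = (m_1, d_1) = (19, 5), so from here the quotients repeat a_1, ..., a_12; the period length is 12.
So sqrt(366) = [19; (7, 1, 1, 1, 2, 12, 2, 1, 1, 1, 7, 38)] with period length k = 12.
k is even, so the fundamental solution of x^2 - 366y^2 = 1 is (p_{k-1}, q_{k-1}) = (p_11, q_11); compute convergents through index 11.
Convergents (p_i = a_i*p_{i-1} + p_{i-2}, q_i = a_i*q_{i-1} + q_{i-2} with p_{-2}=0, p_{-1}=1, q_{-2}=1, q_{-1}=0):
  i=0: a_0=19, p_0 = 19*1 + 0 = 19, q_0 = 19*0 + 1 = 1.
  i=1: a_1=7, p_1 = 7*19 + 1 = 134, q_1 = 7*1 + 0 = 7.
  i=2: a_2=1, p_2 = 1*134 + 19 = 153, q_2 = 1*7 + 1 = 8.
  i=3: a_3=1, p_3 = 1*153 + 134 = 287, q_3 = 1*8 + 7 = 15.
  i=4: a_4=1, p_4 = 1*287 + 153 = 440, q_4 = 1*15 + 8 = 23.
  i=5: a_5=2, p_5 = 2*440 + 287 = 1167, q_5 = 2*23 + 15 = 61.
  i=6: a_6=12, p_6 = 12*1167 + 440 = 14444, q_6 = 12*61 + 23 = 755.
  i=7: a_7=2, p_7 = 2*14444 + 1167 = 30055, q_7 = 2*755 + 61 = 1571.
  i=8: a_8=1, p_8 = 1*30055 + 14444 = 44499, q_8 = 1*1571 + 755 = 2326.
  i=9: a_9=1, p_9 = 1*44499 + 30055 = 74554, q_9 = 1*2326 + 1571 = 3897.
  i=10: a_10=1, p_10 = 1*74554 + 44499 = 119053, q_10 = 1*3897 + 2326 = 6223.
  i=11: a_11=7, p_11 = 7*119053 + 74554 = 907925, q_11 = 7*6223 + 3897 = 47458.
Check: 907925^2 - 366*47458^2 = 824327805625 - 824327805624 = 1, so (x, y) = (907925, 47458) solves the equation, and by the theorem it is the least positive solution.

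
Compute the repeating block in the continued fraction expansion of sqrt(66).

Write x_i = (sqrt(66) + m_i)/d_i with (m_0, d_0) = (0, 1). a_0 = floor(sqrt(66)) = 8, since 8^2 = 64 <= 66 < 81 = 9^2.
Iterate m_{i+1} = d_i*a_i - m_i, d_{i+1} = (66 - m_{i+1}^2)/d_i, a_{i+1} = floor((a_0 + m_{i+1})/d_{i+1}):
  m_1 = 1*8 - 0 = 8, d_1 = (66 - 8^2)/1 = 2/1 = 2, a_1 = floor((8 + 8)/2) = 8.
  m_2 = 2*8 - 8 = 8, d_2 = (66 - 8^2)/2 = 2/2 = 1, a_2 = floor((8 + 8)/1) = 16.
  m_3 = 1*16 - 8 = 8, d_3 = (66 - 8^2)/1 = 2/1 = 2: (m_3, d_3) = (m_1, d_1) = (8, 2), so from here the quotients repeat a_1, a_2; the period length is 2.
Hence the expansion of sqrt(66) is a_0 = 8 followed by the repeating block 8, 16 (period 2).

[8; (8, 16)]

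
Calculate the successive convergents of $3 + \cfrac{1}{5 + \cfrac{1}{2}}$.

Using the convergent recurrence p_i = a_i*p_{i-1} + p_{i-2}, q_i = a_i*q_{i-1} + q_{i-2} with p_{-2}=0, p_{-1}=1, q_{-2}=1, q_{-1}=0:
  i=0: a_0=3, p_0 = 3*1 + 0 = 3, q_0 = 3*0 + 1 = 1.
  i=1: a_1=5, p_1 = 5*3 + 1 = 16, q_1 = 5*1 + 0 = 5.
  i=2: a_2=2, p_2 = 2*16 + 3 = 35, q_2 = 2*5 + 1 = 11.

3/1, 16/5, 35/11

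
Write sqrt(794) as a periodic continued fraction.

[28; (5, 1, 1, 1, 1, 1, 1, 1, 1, 5, 56)]

Write x_i = (sqrt(794) + m_i)/d_i with (m_0, d_0) = (0, 1). a_0 = floor(sqrt(794)) = 28, since 28^2 = 784 <= 794 < 841 = 29^2.
Iterate m_{i+1} = d_i*a_i - m_i, d_{i+1} = (794 - m_{i+1}^2)/d_i, a_{i+1} = floor((a_0 + m_{i+1})/d_{i+1}):
  m_1 = 1*28 - 0 = 28, d_1 = (794 - 28^2)/1 = 10/1 = 10, a_1 = floor((28 + 28)/10) = 5.
  m_2 = 10*5 - 28 = 22, d_2 = (794 - 22^2)/10 = 310/10 = 31, a_2 = floor((28 + 22)/31) = 1.
  m_3 = 31*1 - 22 = 9, d_3 = (794 - 9^2)/31 = 713/31 = 23, a_3 = floor((28 + 9)/23) = 1.
  m_4 = 23*1 - 9 = 14, d_4 = (794 - 14^2)/23 = 598/23 = 26, a_4 = floor((28 + 14)/26) = 1.
  m_5 = 26*1 - 14 = 12, d_5 = (794 - 12^2)/26 = 650/26 = 25, a_5 = floor((28 + 12)/25) = 1.
  m_6 = 25*1 - 12 = 13, d_6 = (794 - 13^2)/25 = 625/25 = 25, a_6 = floor((28 + 13)/25) = 1.
  m_7 = 25*1 - 13 = 12, d_7 = (794 - 12^2)/25 = 650/25 = 26, a_7 = floor((28 + 12)/26) = 1.
  m_8 = 26*1 - 12 = 14, d_8 = (794 - 14^2)/26 = 598/26 = 23, a_8 = floor((28 + 14)/23) = 1.
  m_9 = 23*1 - 14 = 9, d_9 = (794 - 9^2)/23 = 713/23 = 31, a_9 = floor((28 + 9)/31) = 1.
  m_10 = 31*1 - 9 = 22, d_10 = (794 - 22^2)/31 = 310/31 = 10, a_10 = floor((28 + 22)/10) = 5.
  m_11 = 10*5 - 22 = 28, d_11 = (794 - 28^2)/10 = 10/10 = 1, a_11 = floor((28 + 28)/1) = 56.
  m_12 = 1*56 - 28 = 28, d_12 = (794 - 28^2)/1 = 10/1 = 10: (m_12, d_12) = (m_1, d_1) = (28, 10), so from here the quotients repeat a_1, ..., a_11; the period length is 11.
Hence the expansion of sqrt(794) is a_0 = 28 followed by the repeating block 5, 1, 1, 1, 1, 1, 1, 1, 1, 5, 56 (period 11).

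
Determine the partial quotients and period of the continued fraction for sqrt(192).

Write x_i = (sqrt(192) + m_i)/d_i with (m_0, d_0) = (0, 1). a_0 = floor(sqrt(192)) = 13, since 13^2 = 169 <= 192 < 196 = 14^2.
Iterate m_{i+1} = d_i*a_i - m_i, d_{i+1} = (192 - m_{i+1}^2)/d_i, a_{i+1} = floor((a_0 + m_{i+1})/d_{i+1}):
  m_1 = 1*13 - 0 = 13, d_1 = (192 - 13^2)/1 = 23/1 = 23, a_1 = floor((13 + 13)/23) = 1.
  m_2 = 23*1 - 13 = 10, d_2 = (192 - 10^2)/23 = 92/23 = 4, a_2 = floor((13 + 10)/4) = 5.
  m_3 = 4*5 - 10 = 10, d_3 = (192 - 10^2)/4 = 92/4 = 23, a_3 = floor((13 + 10)/23) = 1.
  m_4 = 23*1 - 10 = 13, d_4 = (192 - 13^2)/23 = 23/23 = 1, a_4 = floor((13 + 13)/1) = 26.
  m_5 = 1*26 - 13 = 13, d_5 = (192 - 13^2)/1 = 23/1 = 23: (m_5, d_5) = (m_1, d_1) = (13, 23), so from here the quotients repeat a_1, ..., a_4; the period length is 4.
Hence the expansion of sqrt(192) is a_0 = 13 followed by the repeating block 1, 5, 1, 26 (period 4).

[13; (1, 5, 1, 26)]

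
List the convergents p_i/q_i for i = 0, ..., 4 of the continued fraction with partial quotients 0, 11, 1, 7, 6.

Using the convergent recurrence p_i = a_i*p_{i-1} + p_{i-2}, q_i = a_i*q_{i-1} + q_{i-2} with p_{-2}=0, p_{-1}=1, q_{-2}=1, q_{-1}=0:
  i=0: a_0=0, p_0 = 0*1 + 0 = 0, q_0 = 0*0 + 1 = 1.
  i=1: a_1=11, p_1 = 11*0 + 1 = 1, q_1 = 11*1 + 0 = 11.
  i=2: a_2=1, p_2 = 1*1 + 0 = 1, q_2 = 1*11 + 1 = 12.
  i=3: a_3=7, p_3 = 7*1 + 1 = 8, q_3 = 7*12 + 11 = 95.
  i=4: a_4=6, p_4 = 6*8 + 1 = 49, q_4 = 6*95 + 12 = 582.

0/1, 1/11, 1/12, 8/95, 49/582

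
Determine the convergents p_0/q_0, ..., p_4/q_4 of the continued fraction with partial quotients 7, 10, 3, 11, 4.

7/1, 71/10, 220/31, 2491/351, 10184/1435

Using the convergent recurrence p_i = a_i*p_{i-1} + p_{i-2}, q_i = a_i*q_{i-1} + q_{i-2} with p_{-2}=0, p_{-1}=1, q_{-2}=1, q_{-1}=0:
  i=0: a_0=7, p_0 = 7*1 + 0 = 7, q_0 = 7*0 + 1 = 1.
  i=1: a_1=10, p_1 = 10*7 + 1 = 71, q_1 = 10*1 + 0 = 10.
  i=2: a_2=3, p_2 = 3*71 + 7 = 220, q_2 = 3*10 + 1 = 31.
  i=3: a_3=11, p_3 = 11*220 + 71 = 2491, q_3 = 11*31 + 10 = 351.
  i=4: a_4=4, p_4 = 4*2491 + 220 = 10184, q_4 = 4*351 + 31 = 1435.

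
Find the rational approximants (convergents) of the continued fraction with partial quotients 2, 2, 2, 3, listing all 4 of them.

2/1, 5/2, 12/5, 41/17

Using the convergent recurrence p_i = a_i*p_{i-1} + p_{i-2}, q_i = a_i*q_{i-1} + q_{i-2} with p_{-2}=0, p_{-1}=1, q_{-2}=1, q_{-1}=0:
  i=0: a_0=2, p_0 = 2*1 + 0 = 2, q_0 = 2*0 + 1 = 1.
  i=1: a_1=2, p_1 = 2*2 + 1 = 5, q_1 = 2*1 + 0 = 2.
  i=2: a_2=2, p_2 = 2*5 + 2 = 12, q_2 = 2*2 + 1 = 5.
  i=3: a_3=3, p_3 = 3*12 + 5 = 41, q_3 = 3*5 + 2 = 17.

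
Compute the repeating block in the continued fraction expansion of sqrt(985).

[31; (2, 1, 1, 2, 62)]

Write x_i = (sqrt(985) + m_i)/d_i with (m_0, d_0) = (0, 1). a_0 = floor(sqrt(985)) = 31, since 31^2 = 961 <= 985 < 1024 = 32^2.
Iterate m_{i+1} = d_i*a_i - m_i, d_{i+1} = (985 - m_{i+1}^2)/d_i, a_{i+1} = floor((a_0 + m_{i+1})/d_{i+1}):
  m_1 = 1*31 - 0 = 31, d_1 = (985 - 31^2)/1 = 24/1 = 24, a_1 = floor((31 + 31)/24) = 2.
  m_2 = 24*2 - 31 = 17, d_2 = (985 - 17^2)/24 = 696/24 = 29, a_2 = floor((31 + 17)/29) = 1.
  m_3 = 29*1 - 17 = 12, d_3 = (985 - 12^2)/29 = 841/29 = 29, a_3 = floor((31 + 12)/29) = 1.
  m_4 = 29*1 - 12 = 17, d_4 = (985 - 17^2)/29 = 696/29 = 24, a_4 = floor((31 + 17)/24) = 2.
  m_5 = 24*2 - 17 = 31, d_5 = (985 - 31^2)/24 = 24/24 = 1, a_5 = floor((31 + 31)/1) = 62.
  m_6 = 1*62 - 31 = 31, d_6 = (985 - 31^2)/1 = 24/1 = 24: (m_6, d_6) = (m_1, d_1) = (31, 24), so from here the quotients repeat a_1, ..., a_5; the period length is 5.
Hence the expansion of sqrt(985) is a_0 = 31 followed by the repeating block 2, 1, 1, 2, 62 (period 5).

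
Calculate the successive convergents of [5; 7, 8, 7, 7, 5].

5/1, 36/7, 293/57, 2087/406, 14902/2899, 76597/14901

Using the convergent recurrence p_i = a_i*p_{i-1} + p_{i-2}, q_i = a_i*q_{i-1} + q_{i-2} with p_{-2}=0, p_{-1}=1, q_{-2}=1, q_{-1}=0:
  i=0: a_0=5, p_0 = 5*1 + 0 = 5, q_0 = 5*0 + 1 = 1.
  i=1: a_1=7, p_1 = 7*5 + 1 = 36, q_1 = 7*1 + 0 = 7.
  i=2: a_2=8, p_2 = 8*36 + 5 = 293, q_2 = 8*7 + 1 = 57.
  i=3: a_3=7, p_3 = 7*293 + 36 = 2087, q_3 = 7*57 + 7 = 406.
  i=4: a_4=7, p_4 = 7*2087 + 293 = 14902, q_4 = 7*406 + 57 = 2899.
  i=5: a_5=5, p_5 = 5*14902 + 2087 = 76597, q_5 = 5*2899 + 406 = 14901.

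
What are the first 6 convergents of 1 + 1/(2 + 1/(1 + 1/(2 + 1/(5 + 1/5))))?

1/1, 3/2, 4/3, 11/8, 59/43, 306/223

Using the convergent recurrence p_i = a_i*p_{i-1} + p_{i-2}, q_i = a_i*q_{i-1} + q_{i-2} with p_{-2}=0, p_{-1}=1, q_{-2}=1, q_{-1}=0:
  i=0: a_0=1, p_0 = 1*1 + 0 = 1, q_0 = 1*0 + 1 = 1.
  i=1: a_1=2, p_1 = 2*1 + 1 = 3, q_1 = 2*1 + 0 = 2.
  i=2: a_2=1, p_2 = 1*3 + 1 = 4, q_2 = 1*2 + 1 = 3.
  i=3: a_3=2, p_3 = 2*4 + 3 = 11, q_3 = 2*3 + 2 = 8.
  i=4: a_4=5, p_4 = 5*11 + 4 = 59, q_4 = 5*8 + 3 = 43.
  i=5: a_5=5, p_5 = 5*59 + 11 = 306, q_5 = 5*43 + 8 = 223.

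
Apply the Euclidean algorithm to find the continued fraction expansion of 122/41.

[2; 1, 40]

Run the Euclidean algorithm on 122 and 41; the successive quotients are the partial quotients a_0, a_1, ... (each step inverts the fractional part left over by the previous one):
  122 = 2*41 + 40, so a_0 = 2.
  41 = 1*40 + 1, so a_1 = 1.
  40 = 40*1 + 0, so a_2 = 40.
The remainder reaches 0 after 3 divisions, so the expansion has 3 partial quotients, read off in order.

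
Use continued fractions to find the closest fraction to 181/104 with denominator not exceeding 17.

Expand x = 181/104 as a continued fraction with the Euclidean algorithm:
  181 = 1*104 + 77, so a_0 = 1.
  104 = 1*77 + 27, so a_1 = 1.
  77 = 2*27 + 23, so a_2 = 2.
  27 = 1*23 + 4, so a_3 = 1.
  23 = 5*4 + 3, so a_4 = 5.
  4 = 1*3 + 1, so a_5 = 1.
  3 = 3*1 + 0, so a_6 = 3.
so x = [1; 1, 2, 1, 5, 1, 3].
Convergents (p_i = a_i*p_{i-1} + p_{i-2}, q_i = a_i*q_{i-1} + q_{i-2} with p_{-2}=0, p_{-1}=1, q_{-2}=1, q_{-1}=0), until the denominator exceeds 17:
  i=0: a_0=1, p_0 = 1*1 + 0 = 1, q_0 = 1*0 + 1 = 1.
  i=1: a_1=1, p_1 = 1*1 + 1 = 2, q_1 = 1*1 + 0 = 1.
  i=2: a_2=2, p_2 = 2*2 + 1 = 5, q_2 = 2*1 + 1 = 3.
  i=3: a_3=1, p_3 = 1*5 + 2 = 7, q_3 = 1*3 + 1 = 4.
  i=4: a_4=5, p_4 = 5*7 + 5 = 40, q_4 = 5*4 + 3 = 23.
q_4 = 23 > 17, so the last convergent with denominator <= 17 is p_3/q_3 = 7/4.
The closest fraction with denominator <= 17 is either p_3/q_3 or the intermediate fraction (k*p_3 + p_2)/(k*q_3 + q_2) with the largest k >= 1 whose denominator stays <= 17; these approach x as k grows, and every other convergent or intermediate fraction in range is farther away.
Largest k: floor((17 - q_2)/q_3) = floor((17 - 3)/4) = 3.
That gives (3*7 + 5)/(3*4 + 3) = 26/15.
Compare the errors: |x - 7/4| = |181*4 - 7*104|/(104*4) = 4/416, and |x - 26/15| = |181*15 - 26*104|/(104*15) = 11/1560.
Cross-multiplying, 11*416 = 4576 < 6240 = 4*1560, so 11/1560 is smaller: the intermediate fraction 26/15 is closer to x than 7/4.

26/15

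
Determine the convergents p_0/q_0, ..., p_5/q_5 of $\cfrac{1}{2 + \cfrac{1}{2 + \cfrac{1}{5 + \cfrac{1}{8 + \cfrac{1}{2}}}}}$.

0/1, 1/2, 2/5, 11/27, 90/221, 191/469

Using the convergent recurrence p_i = a_i*p_{i-1} + p_{i-2}, q_i = a_i*q_{i-1} + q_{i-2} with p_{-2}=0, p_{-1}=1, q_{-2}=1, q_{-1}=0:
  i=0: a_0=0, p_0 = 0*1 + 0 = 0, q_0 = 0*0 + 1 = 1.
  i=1: a_1=2, p_1 = 2*0 + 1 = 1, q_1 = 2*1 + 0 = 2.
  i=2: a_2=2, p_2 = 2*1 + 0 = 2, q_2 = 2*2 + 1 = 5.
  i=3: a_3=5, p_3 = 5*2 + 1 = 11, q_3 = 5*5 + 2 = 27.
  i=4: a_4=8, p_4 = 8*11 + 2 = 90, q_4 = 8*27 + 5 = 221.
  i=5: a_5=2, p_5 = 2*90 + 11 = 191, q_5 = 2*221 + 27 = 469.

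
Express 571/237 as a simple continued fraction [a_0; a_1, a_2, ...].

Run the Euclidean algorithm on 571 and 237; the successive quotients are the partial quotients a_0, a_1, ... (each step inverts the fractional part left over by the previous one):
  571 = 2*237 + 97, so a_0 = 2.
  237 = 2*97 + 43, so a_1 = 2.
  97 = 2*43 + 11, so a_2 = 2.
  43 = 3*11 + 10, so a_3 = 3.
  11 = 1*10 + 1, so a_4 = 1.
  10 = 10*1 + 0, so a_5 = 10.
The remainder reaches 0 after 6 divisions, so the expansion has 6 partial quotients, read off in order.

[2; 2, 2, 3, 1, 10]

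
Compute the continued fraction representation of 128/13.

Run the Euclidean algorithm on 128 and 13; the successive quotients are the partial quotients a_0, a_1, ... (each step inverts the fractional part left over by the previous one):
  128 = 9*13 + 11, so a_0 = 9.
  13 = 1*11 + 2, so a_1 = 1.
  11 = 5*2 + 1, so a_2 = 5.
  2 = 2*1 + 0, so a_3 = 2.
The remainder reaches 0 after 4 divisions, so the expansion has 4 partial quotients, read off in order.

[9; 1, 5, 2]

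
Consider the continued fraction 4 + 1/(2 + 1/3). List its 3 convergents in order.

Using the convergent recurrence p_i = a_i*p_{i-1} + p_{i-2}, q_i = a_i*q_{i-1} + q_{i-2} with p_{-2}=0, p_{-1}=1, q_{-2}=1, q_{-1}=0:
  i=0: a_0=4, p_0 = 4*1 + 0 = 4, q_0 = 4*0 + 1 = 1.
  i=1: a_1=2, p_1 = 2*4 + 1 = 9, q_1 = 2*1 + 0 = 2.
  i=2: a_2=3, p_2 = 3*9 + 4 = 31, q_2 = 3*2 + 1 = 7.

4/1, 9/2, 31/7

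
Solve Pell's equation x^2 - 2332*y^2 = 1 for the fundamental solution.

First expand sqrt(2332) as a continued fraction. With x_i = (sqrt(2332) + m_i)/d_i and (m_0, d_0) = (0, 1): a_0 = floor(sqrt(2332)) = 48, since 48^2 = 2304 <= 2332 < 2401 = 49^2.
Iterate m_{i+1} = d_i*a_i - m_i, d_{i+1} = (2332 - m_{i+1}^2)/d_i, a_{i+1} = floor((a_0 + m_{i+1})/d_{i+1}):
  m_1 = 1*48 - 0 = 48, d_1 = (2332 - 48^2)/1 = 28/1 = 28, a_1 = floor((48 + 48)/28) = 3.
  m_2 = 28*3 - 48 = 36, d_2 = (2332 - 36^2)/28 = 1036/28 = 37, a_2 = floor((48 + 36)/37) = 2.
  m_3 = 37*2 - 36 = 38, d_3 = (2332 - 38^2)/37 = 888/37 = 24, a_3 = floor((48 + 38)/24) = 3.
  m_4 = 24*3 - 38 = 34, d_4 = (2332 - 34^2)/24 = 1176/24 = 49, a_4 = floor((48 + 34)/49) = 1.
  m_5 = 49*1 - 34 = 15, d_5 = (2332 - 15^2)/49 = 2107/49 = 43, a_5 = floor((48 + 15)/43) = 1.
  m_6 = 43*1 - 15 = 28, d_6 = (2332 - 28^2)/43 = 1548/43 = 36, a_6 = floor((48 + 28)/36) = 2.
  m_7 = 36*2 - 28 = 44, d_7 = (2332 - 44^2)/36 = 396/36 = 11, a_7 = floor((48 + 44)/11) = 8.
  m_8 = 11*8 - 44 = 44, d_8 = (2332 - 44^2)/11 = 396/11 = 36, a_8 = floor((48 + 44)/36) = 2.
  m_9 = 36*2 - 44 = 28, d_9 = (2332 - 28^2)/36 = 1548/36 = 43, a_9 = floor((48 + 28)/43) = 1.
  m_10 = 43*1 - 28 = 15, d_10 = (2332 - 15^2)/43 = 2107/43 = 49, a_10 = floor((48 + 15)/49) = 1.
  m_11 = 49*1 - 15 = 34, d_11 = (2332 - 34^2)/49 = 1176/49 = 24, a_11 = floor((48 + 34)/24) = 3.
  m_12 = 24*3 - 34 = 38, d_12 = (2332 - 38^2)/24 = 888/24 = 37, a_12 = floor((48 + 38)/37) = 2.
  m_13 = 37*2 - 38 = 36, d_13 = (2332 - 36^2)/37 = 1036/37 = 28, a_13 = floor((48 + 36)/28) = 3.
  m_14 = 28*3 - 36 = 48, d_14 = (2332 - 48^2)/28 = 28/28 = 1, a_14 = floor((48 + 48)/1) = 96.
  m_15 = 1*96 - 48 = 48, d_15 = (2332 - 48^2)/1 = 28/1 = 28: (m_15, d_15) = (m_1, d_1) = (48, 28), so from here the quotients repeat a_1, ..., a_14; the period length is 14.
So sqrt(2332) = [48; (3, 2, 3, 1, 1, 2, 8, 2, 1, 1, 3, 2, 3, 96)] with period length k = 14.
k is even, so the fundamental solution of x^2 - 2332y^2 = 1 is (p_{k-1}, q_{k-1}) = (p_13, q_13); compute convergents through index 13.
Convergents (p_i = a_i*p_{i-1} + p_{i-2}, q_i = a_i*q_{i-1} + q_{i-2} with p_{-2}=0, p_{-1}=1, q_{-2}=1, q_{-1}=0):
  i=0: a_0=48, p_0 = 48*1 + 0 = 48, q_0 = 48*0 + 1 = 1.
  i=1: a_1=3, p_1 = 3*48 + 1 = 145, q_1 = 3*1 + 0 = 3.
  i=2: a_2=2, p_2 = 2*145 + 48 = 338, q_2 = 2*3 + 1 = 7.
  i=3: a_3=3, p_3 = 3*338 + 145 = 1159, q_3 = 3*7 + 3 = 24.
  i=4: a_4=1, p_4 = 1*1159 + 338 = 1497, q_4 = 1*24 + 7 = 31.
  i=5: a_5=1, p_5 = 1*1497 + 1159 = 2656, q_5 = 1*31 + 24 = 55.
  i=6: a_6=2, p_6 = 2*2656 + 1497 = 6809, q_6 = 2*55 + 31 = 141.
  i=7: a_7=8, p_7 = 8*6809 + 2656 = 57128, q_7 = 8*141 + 55 = 1183.
  i=8: a_8=2, p_8 = 2*57128 + 6809 = 121065, q_8 = 2*1183 + 141 = 2507.
  i=9: a_9=1, p_9 = 1*121065 + 57128 = 178193, q_9 = 1*2507 + 1183 = 3690.
  i=10: a_10=1, p_10 = 1*178193 + 121065 = 299258, q_10 = 1*3690 + 2507 = 6197.
  i=11: a_11=3, p_11 = 3*299258 + 178193 = 1075967, q_11 = 3*6197 + 3690 = 22281.
  i=12: a_12=2, p_12 = 2*1075967 + 299258 = 2451192, q_12 = 2*22281 + 6197 = 50759.
  i=13: a_13=3, p_13 = 3*2451192 + 1075967 = 8429543, q_13 = 3*50759 + 22281 = 174558.
Check: 8429543^2 - 2332*174558^2 = 71057195188849 - 71057195188848 = 1, so (x, y) = (8429543, 174558) solves the equation, and by the theorem it is the least positive solution.

(x, y) = (8429543, 174558)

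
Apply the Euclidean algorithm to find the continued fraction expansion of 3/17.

Run the Euclidean algorithm on 3 and 17; the successive quotients are the partial quotients a_0, a_1, ... (each step inverts the fractional part left over by the previous one):
  3 = 0*17 + 3, so a_0 = 0.
  17 = 5*3 + 2, so a_1 = 5.
  3 = 1*2 + 1, so a_2 = 1.
  2 = 2*1 + 0, so a_3 = 2.
The remainder reaches 0 after 4 divisions, so the expansion has 4 partial quotients, read off in order.

[0; 5, 1, 2]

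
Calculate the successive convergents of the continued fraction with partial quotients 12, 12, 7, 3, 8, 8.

12/1, 145/12, 1027/85, 3226/267, 26835/2221, 217906/18035

Using the convergent recurrence p_i = a_i*p_{i-1} + p_{i-2}, q_i = a_i*q_{i-1} + q_{i-2} with p_{-2}=0, p_{-1}=1, q_{-2}=1, q_{-1}=0:
  i=0: a_0=12, p_0 = 12*1 + 0 = 12, q_0 = 12*0 + 1 = 1.
  i=1: a_1=12, p_1 = 12*12 + 1 = 145, q_1 = 12*1 + 0 = 12.
  i=2: a_2=7, p_2 = 7*145 + 12 = 1027, q_2 = 7*12 + 1 = 85.
  i=3: a_3=3, p_3 = 3*1027 + 145 = 3226, q_3 = 3*85 + 12 = 267.
  i=4: a_4=8, p_4 = 8*3226 + 1027 = 26835, q_4 = 8*267 + 85 = 2221.
  i=5: a_5=8, p_5 = 8*26835 + 3226 = 217906, q_5 = 8*2221 + 267 = 18035.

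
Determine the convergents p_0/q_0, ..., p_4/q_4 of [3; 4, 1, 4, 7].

3/1, 13/4, 16/5, 77/24, 555/173

Using the convergent recurrence p_i = a_i*p_{i-1} + p_{i-2}, q_i = a_i*q_{i-1} + q_{i-2} with p_{-2}=0, p_{-1}=1, q_{-2}=1, q_{-1}=0:
  i=0: a_0=3, p_0 = 3*1 + 0 = 3, q_0 = 3*0 + 1 = 1.
  i=1: a_1=4, p_1 = 4*3 + 1 = 13, q_1 = 4*1 + 0 = 4.
  i=2: a_2=1, p_2 = 1*13 + 3 = 16, q_2 = 1*4 + 1 = 5.
  i=3: a_3=4, p_3 = 4*16 + 13 = 77, q_3 = 4*5 + 4 = 24.
  i=4: a_4=7, p_4 = 7*77 + 16 = 555, q_4 = 7*24 + 5 = 173.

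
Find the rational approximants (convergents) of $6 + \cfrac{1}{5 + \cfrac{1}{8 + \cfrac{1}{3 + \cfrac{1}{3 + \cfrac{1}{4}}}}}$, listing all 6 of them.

6/1, 31/5, 254/41, 793/128, 2633/425, 11325/1828

Using the convergent recurrence p_i = a_i*p_{i-1} + p_{i-2}, q_i = a_i*q_{i-1} + q_{i-2} with p_{-2}=0, p_{-1}=1, q_{-2}=1, q_{-1}=0:
  i=0: a_0=6, p_0 = 6*1 + 0 = 6, q_0 = 6*0 + 1 = 1.
  i=1: a_1=5, p_1 = 5*6 + 1 = 31, q_1 = 5*1 + 0 = 5.
  i=2: a_2=8, p_2 = 8*31 + 6 = 254, q_2 = 8*5 + 1 = 41.
  i=3: a_3=3, p_3 = 3*254 + 31 = 793, q_3 = 3*41 + 5 = 128.
  i=4: a_4=3, p_4 = 3*793 + 254 = 2633, q_4 = 3*128 + 41 = 425.
  i=5: a_5=4, p_5 = 4*2633 + 793 = 11325, q_5 = 4*425 + 128 = 1828.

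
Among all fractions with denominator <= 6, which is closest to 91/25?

11/3

Expand x = 91/25 as a continued fraction with the Euclidean algorithm:
  91 = 3*25 + 16, so a_0 = 3.
  25 = 1*16 + 9, so a_1 = 1.
  16 = 1*9 + 7, so a_2 = 1.
  9 = 1*7 + 2, so a_3 = 1.
  7 = 3*2 + 1, so a_4 = 3.
  2 = 2*1 + 0, so a_5 = 2.
so x = [3; 1, 1, 1, 3, 2].
Convergents (p_i = a_i*p_{i-1} + p_{i-2}, q_i = a_i*q_{i-1} + q_{i-2} with p_{-2}=0, p_{-1}=1, q_{-2}=1, q_{-1}=0), until the denominator exceeds 6:
  i=0: a_0=3, p_0 = 3*1 + 0 = 3, q_0 = 3*0 + 1 = 1.
  i=1: a_1=1, p_1 = 1*3 + 1 = 4, q_1 = 1*1 + 0 = 1.
  i=2: a_2=1, p_2 = 1*4 + 3 = 7, q_2 = 1*1 + 1 = 2.
  i=3: a_3=1, p_3 = 1*7 + 4 = 11, q_3 = 1*2 + 1 = 3.
  i=4: a_4=3, p_4 = 3*11 + 7 = 40, q_4 = 3*3 + 2 = 11.
q_4 = 11 > 6, so the last convergent with denominator <= 6 is p_3/q_3 = 11/3.
The closest fraction with denominator <= 6 is either p_3/q_3 or the intermediate fraction (k*p_3 + p_2)/(k*q_3 + q_2) with the largest k >= 1 whose denominator stays <= 6; these approach x as k grows, and every other convergent or intermediate fraction in range is farther away.
Largest k: floor((6 - q_2)/q_3) = floor((6 - 2)/3) = 1.
That gives (1*11 + 7)/(1*3 + 2) = 18/5.
Compare the errors: |x - 11/3| = |91*3 - 11*25|/(25*3) = 2/75, and |x - 18/5| = |91*5 - 18*25|/(25*5) = 5/125.
Cross-multiplying, 2*125 = 250 < 375 = 5*75, so 2/75 is smaller: the convergent 11/3 is closer to x than 18/5.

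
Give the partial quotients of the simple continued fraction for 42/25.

[1; 1, 2, 8]

Run the Euclidean algorithm on 42 and 25; the successive quotients are the partial quotients a_0, a_1, ... (each step inverts the fractional part left over by the previous one):
  42 = 1*25 + 17, so a_0 = 1.
  25 = 1*17 + 8, so a_1 = 1.
  17 = 2*8 + 1, so a_2 = 2.
  8 = 8*1 + 0, so a_3 = 8.
The remainder reaches 0 after 4 divisions, so the expansion has 4 partial quotients, read off in order.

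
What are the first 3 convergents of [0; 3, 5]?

Using the convergent recurrence p_i = a_i*p_{i-1} + p_{i-2}, q_i = a_i*q_{i-1} + q_{i-2} with p_{-2}=0, p_{-1}=1, q_{-2}=1, q_{-1}=0:
  i=0: a_0=0, p_0 = 0*1 + 0 = 0, q_0 = 0*0 + 1 = 1.
  i=1: a_1=3, p_1 = 3*0 + 1 = 1, q_1 = 3*1 + 0 = 3.
  i=2: a_2=5, p_2 = 5*1 + 0 = 5, q_2 = 5*3 + 1 = 16.

0/1, 1/3, 5/16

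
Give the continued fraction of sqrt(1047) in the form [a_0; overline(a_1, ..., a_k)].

Write x_i = (sqrt(1047) + m_i)/d_i with (m_0, d_0) = (0, 1). a_0 = floor(sqrt(1047)) = 32, since 32^2 = 1024 <= 1047 < 1089 = 33^2.
Iterate m_{i+1} = d_i*a_i - m_i, d_{i+1} = (1047 - m_{i+1}^2)/d_i, a_{i+1} = floor((a_0 + m_{i+1})/d_{i+1}):
  m_1 = 1*32 - 0 = 32, d_1 = (1047 - 32^2)/1 = 23/1 = 23, a_1 = floor((32 + 32)/23) = 2.
  m_2 = 23*2 - 32 = 14, d_2 = (1047 - 14^2)/23 = 851/23 = 37, a_2 = floor((32 + 14)/37) = 1.
  m_3 = 37*1 - 14 = 23, d_3 = (1047 - 23^2)/37 = 518/37 = 14, a_3 = floor((32 + 23)/14) = 3.
  m_4 = 14*3 - 23 = 19, d_4 = (1047 - 19^2)/14 = 686/14 = 49, a_4 = floor((32 + 19)/49) = 1.
  m_5 = 49*1 - 19 = 30, d_5 = (1047 - 30^2)/49 = 147/49 = 3, a_5 = floor((32 + 30)/3) = 20.
  m_6 = 3*20 - 30 = 30, d_6 = (1047 - 30^2)/3 = 147/3 = 49, a_6 = floor((32 + 30)/49) = 1.
  m_7 = 49*1 - 30 = 19, d_7 = (1047 - 19^2)/49 = 686/49 = 14, a_7 = floor((32 + 19)/14) = 3.
  m_8 = 14*3 - 19 = 23, d_8 = (1047 - 23^2)/14 = 518/14 = 37, a_8 = floor((32 + 23)/37) = 1.
  m_9 = 37*1 - 23 = 14, d_9 = (1047 - 14^2)/37 = 851/37 = 23, a_9 = floor((32 + 14)/23) = 2.
  m_10 = 23*2 - 14 = 32, d_10 = (1047 - 32^2)/23 = 23/23 = 1, a_10 = floor((32 + 32)/1) = 64.
  m_11 = 1*64 - 32 = 32, d_11 = (1047 - 32^2)/1 = 23/1 = 23: (m_11, d_11) = (m_1, d_1) = (32, 23), so from here the quotients repeat a_1, ..., a_10; the period length is 10.
Hence the expansion of sqrt(1047) is a_0 = 32 followed by the repeating block 2, 1, 3, 1, 20, 1, 3, 1, 2, 64 (period 10).

[32; overline(2, 1, 3, 1, 20, 1, 3, 1, 2, 64)]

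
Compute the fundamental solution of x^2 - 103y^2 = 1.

First expand sqrt(103) as a continued fraction. With x_i = (sqrt(103) + m_i)/d_i and (m_0, d_0) = (0, 1): a_0 = floor(sqrt(103)) = 10, since 10^2 = 100 <= 103 < 121 = 11^2.
Iterate m_{i+1} = d_i*a_i - m_i, d_{i+1} = (103 - m_{i+1}^2)/d_i, a_{i+1} = floor((a_0 + m_{i+1})/d_{i+1}):
  m_1 = 1*10 - 0 = 10, d_1 = (103 - 10^2)/1 = 3/1 = 3, a_1 = floor((10 + 10)/3) = 6.
  m_2 = 3*6 - 10 = 8, d_2 = (103 - 8^2)/3 = 39/3 = 13, a_2 = floor((10 + 8)/13) = 1.
  m_3 = 13*1 - 8 = 5, d_3 = (103 - 5^2)/13 = 78/13 = 6, a_3 = floor((10 + 5)/6) = 2.
  m_4 = 6*2 - 5 = 7, d_4 = (103 - 7^2)/6 = 54/6 = 9, a_4 = floor((10 + 7)/9) = 1.
  m_5 = 9*1 - 7 = 2, d_5 = (103 - 2^2)/9 = 99/9 = 11, a_5 = floor((10 + 2)/11) = 1.
  m_6 = 11*1 - 2 = 9, d_6 = (103 - 9^2)/11 = 22/11 = 2, a_6 = floor((10 + 9)/2) = 9.
  m_7 = 2*9 - 9 = 9, d_7 = (103 - 9^2)/2 = 22/2 = 11, a_7 = floor((10 + 9)/11) = 1.
  m_8 = 11*1 - 9 = 2, d_8 = (103 - 2^2)/11 = 99/11 = 9, a_8 = floor((10 + 2)/9) = 1.
  m_9 = 9*1 - 2 = 7, d_9 = (103 - 7^2)/9 = 54/9 = 6, a_9 = floor((10 + 7)/6) = 2.
  m_10 = 6*2 - 7 = 5, d_10 = (103 - 5^2)/6 = 78/6 = 13, a_10 = floor((10 + 5)/13) = 1.
  m_11 = 13*1 - 5 = 8, d_11 = (103 - 8^2)/13 = 39/13 = 3, a_11 = floor((10 + 8)/3) = 6.
  m_12 = 3*6 - 8 = 10, d_12 = (103 - 10^2)/3 = 3/3 = 1, a_12 = floor((10 + 10)/1) = 20.
  m_13 = 1*20 - 10 = 10, d_13 = (103 - 10^2)/1 = 3/1 = 3: (m_13, d_13) = (m_1, d_1) = (10, 3), so from here the quotients repeat a_1, ..., a_12; the period length is 12.
So sqrt(103) = [10; (6, 1, 2, 1, 1, 9, 1, 1, 2, 1, 6, 20)] with period length k = 12.
k is even, so the fundamental solution of x^2 - 103y^2 = 1 is (p_{k-1}, q_{k-1}) = (p_11, q_11); compute convergents through index 11.
Convergents (p_i = a_i*p_{i-1} + p_{i-2}, q_i = a_i*q_{i-1} + q_{i-2} with p_{-2}=0, p_{-1}=1, q_{-2}=1, q_{-1}=0):
  i=0: a_0=10, p_0 = 10*1 + 0 = 10, q_0 = 10*0 + 1 = 1.
  i=1: a_1=6, p_1 = 6*10 + 1 = 61, q_1 = 6*1 + 0 = 6.
  i=2: a_2=1, p_2 = 1*61 + 10 = 71, q_2 = 1*6 + 1 = 7.
  i=3: a_3=2, p_3 = 2*71 + 61 = 203, q_3 = 2*7 + 6 = 20.
  i=4: a_4=1, p_4 = 1*203 + 71 = 274, q_4 = 1*20 + 7 = 27.
  i=5: a_5=1, p_5 = 1*274 + 203 = 477, q_5 = 1*27 + 20 = 47.
  i=6: a_6=9, p_6 = 9*477 + 274 = 4567, q_6 = 9*47 + 27 = 450.
  i=7: a_7=1, p_7 = 1*4567 + 477 = 5044, q_7 = 1*450 + 47 = 497.
  i=8: a_8=1, p_8 = 1*5044 + 4567 = 9611, q_8 = 1*497 + 450 = 947.
  i=9: a_9=2, p_9 = 2*9611 + 5044 = 24266, q_9 = 2*947 + 497 = 2391.
  i=10: a_10=1, p_10 = 1*24266 + 9611 = 33877, q_10 = 1*2391 + 947 = 3338.
  i=11: a_11=6, p_11 = 6*33877 + 24266 = 227528, q_11 = 6*3338 + 2391 = 22419.
Check: 227528^2 - 103*22419^2 = 51768990784 - 51768990783 = 1, so (x, y) = (227528, 22419) solves the equation, and by the theorem it is the least positive solution.

(x, y) = (227528, 22419)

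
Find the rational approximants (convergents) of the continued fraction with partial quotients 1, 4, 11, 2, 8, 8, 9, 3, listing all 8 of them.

1/1, 5/4, 56/45, 117/94, 992/797, 8053/6470, 73469/59027, 228460/183551

Using the convergent recurrence p_i = a_i*p_{i-1} + p_{i-2}, q_i = a_i*q_{i-1} + q_{i-2} with p_{-2}=0, p_{-1}=1, q_{-2}=1, q_{-1}=0:
  i=0: a_0=1, p_0 = 1*1 + 0 = 1, q_0 = 1*0 + 1 = 1.
  i=1: a_1=4, p_1 = 4*1 + 1 = 5, q_1 = 4*1 + 0 = 4.
  i=2: a_2=11, p_2 = 11*5 + 1 = 56, q_2 = 11*4 + 1 = 45.
  i=3: a_3=2, p_3 = 2*56 + 5 = 117, q_3 = 2*45 + 4 = 94.
  i=4: a_4=8, p_4 = 8*117 + 56 = 992, q_4 = 8*94 + 45 = 797.
  i=5: a_5=8, p_5 = 8*992 + 117 = 8053, q_5 = 8*797 + 94 = 6470.
  i=6: a_6=9, p_6 = 9*8053 + 992 = 73469, q_6 = 9*6470 + 797 = 59027.
  i=7: a_7=3, p_7 = 3*73469 + 8053 = 228460, q_7 = 3*59027 + 6470 = 183551.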